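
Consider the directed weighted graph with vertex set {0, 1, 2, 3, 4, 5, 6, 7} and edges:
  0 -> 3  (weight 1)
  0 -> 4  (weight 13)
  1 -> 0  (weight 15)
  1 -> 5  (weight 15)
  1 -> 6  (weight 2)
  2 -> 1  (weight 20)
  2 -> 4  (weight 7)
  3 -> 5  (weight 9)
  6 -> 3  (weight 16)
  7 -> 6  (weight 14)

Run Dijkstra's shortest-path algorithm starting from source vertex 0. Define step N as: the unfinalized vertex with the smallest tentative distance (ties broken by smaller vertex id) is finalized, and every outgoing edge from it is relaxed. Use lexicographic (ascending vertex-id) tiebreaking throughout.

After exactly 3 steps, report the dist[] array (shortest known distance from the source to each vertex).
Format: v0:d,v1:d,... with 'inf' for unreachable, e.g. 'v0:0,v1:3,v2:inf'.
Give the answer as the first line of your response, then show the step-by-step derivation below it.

v0:0,v1:inf,v2:inf,v3:1,v4:13,v5:10,v6:inf,v7:inf

step 1: dist = v0:0,v1:inf,v2:inf,v3:1,v4:13,v5:inf,v6:inf,v7:inf
step 2: dist = v0:0,v1:inf,v2:inf,v3:1,v4:13,v5:10,v6:inf,v7:inf
step 3: dist = v0:0,v1:inf,v2:inf,v3:1,v4:13,v5:10,v6:inf,v7:inf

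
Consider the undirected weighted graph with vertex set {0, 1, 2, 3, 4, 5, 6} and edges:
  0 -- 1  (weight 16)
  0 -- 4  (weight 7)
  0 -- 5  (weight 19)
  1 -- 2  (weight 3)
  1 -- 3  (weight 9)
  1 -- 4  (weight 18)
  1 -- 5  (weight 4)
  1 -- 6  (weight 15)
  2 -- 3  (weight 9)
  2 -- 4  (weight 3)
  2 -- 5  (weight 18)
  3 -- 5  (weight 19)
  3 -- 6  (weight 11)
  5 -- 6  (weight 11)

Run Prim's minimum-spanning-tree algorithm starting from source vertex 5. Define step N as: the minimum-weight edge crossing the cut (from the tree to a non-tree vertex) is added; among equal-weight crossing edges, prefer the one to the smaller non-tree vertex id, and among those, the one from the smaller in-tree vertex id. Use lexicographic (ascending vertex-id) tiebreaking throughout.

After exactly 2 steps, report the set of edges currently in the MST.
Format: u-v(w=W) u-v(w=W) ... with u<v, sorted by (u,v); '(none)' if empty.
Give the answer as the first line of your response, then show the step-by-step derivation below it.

1-2(w=3) 1-5(w=4)

step 1: add edge 1-5 (w=4); MST = {1-5(w=4)}
step 2: add edge 1-2 (w=3); MST = {1-2(w=3) 1-5(w=4)}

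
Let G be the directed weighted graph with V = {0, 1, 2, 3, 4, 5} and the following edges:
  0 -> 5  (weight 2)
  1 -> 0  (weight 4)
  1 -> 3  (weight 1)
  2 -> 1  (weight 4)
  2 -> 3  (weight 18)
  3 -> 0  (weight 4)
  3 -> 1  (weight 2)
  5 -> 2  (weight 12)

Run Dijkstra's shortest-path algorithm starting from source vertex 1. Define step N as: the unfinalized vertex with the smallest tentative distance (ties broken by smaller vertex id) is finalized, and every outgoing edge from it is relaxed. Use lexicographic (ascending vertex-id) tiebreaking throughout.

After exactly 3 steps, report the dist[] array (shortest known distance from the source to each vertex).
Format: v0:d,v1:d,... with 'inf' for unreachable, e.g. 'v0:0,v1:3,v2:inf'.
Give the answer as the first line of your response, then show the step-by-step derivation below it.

v0:4,v1:0,v2:inf,v3:1,v4:inf,v5:6

step 1: dist = v0:4,v1:0,v2:inf,v3:1,v4:inf,v5:inf
step 2: dist = v0:4,v1:0,v2:inf,v3:1,v4:inf,v5:inf
step 3: dist = v0:4,v1:0,v2:inf,v3:1,v4:inf,v5:6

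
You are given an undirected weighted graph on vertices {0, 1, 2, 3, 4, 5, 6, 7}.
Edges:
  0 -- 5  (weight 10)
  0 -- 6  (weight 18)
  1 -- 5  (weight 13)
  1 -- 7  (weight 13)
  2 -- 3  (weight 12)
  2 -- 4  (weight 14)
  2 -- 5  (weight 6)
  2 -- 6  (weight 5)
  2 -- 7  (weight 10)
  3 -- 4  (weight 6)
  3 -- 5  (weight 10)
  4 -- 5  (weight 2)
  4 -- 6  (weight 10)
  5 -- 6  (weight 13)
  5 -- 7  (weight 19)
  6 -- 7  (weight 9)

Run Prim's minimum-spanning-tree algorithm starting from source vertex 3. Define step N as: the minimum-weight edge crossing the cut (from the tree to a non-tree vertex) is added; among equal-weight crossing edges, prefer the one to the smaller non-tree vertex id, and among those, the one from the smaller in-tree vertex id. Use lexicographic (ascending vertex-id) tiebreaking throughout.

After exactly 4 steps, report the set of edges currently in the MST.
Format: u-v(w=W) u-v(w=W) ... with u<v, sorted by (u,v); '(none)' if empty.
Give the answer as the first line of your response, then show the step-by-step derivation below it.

2-5(w=6) 2-6(w=5) 3-4(w=6) 4-5(w=2)

step 1: add edge 3-4 (w=6); MST = {3-4(w=6)}
step 2: add edge 4-5 (w=2); MST = {3-4(w=6) 4-5(w=2)}
step 3: add edge 2-5 (w=6); MST = {2-5(w=6) 3-4(w=6) 4-5(w=2)}
step 4: add edge 2-6 (w=5); MST = {2-5(w=6) 2-6(w=5) 3-4(w=6) 4-5(w=2)}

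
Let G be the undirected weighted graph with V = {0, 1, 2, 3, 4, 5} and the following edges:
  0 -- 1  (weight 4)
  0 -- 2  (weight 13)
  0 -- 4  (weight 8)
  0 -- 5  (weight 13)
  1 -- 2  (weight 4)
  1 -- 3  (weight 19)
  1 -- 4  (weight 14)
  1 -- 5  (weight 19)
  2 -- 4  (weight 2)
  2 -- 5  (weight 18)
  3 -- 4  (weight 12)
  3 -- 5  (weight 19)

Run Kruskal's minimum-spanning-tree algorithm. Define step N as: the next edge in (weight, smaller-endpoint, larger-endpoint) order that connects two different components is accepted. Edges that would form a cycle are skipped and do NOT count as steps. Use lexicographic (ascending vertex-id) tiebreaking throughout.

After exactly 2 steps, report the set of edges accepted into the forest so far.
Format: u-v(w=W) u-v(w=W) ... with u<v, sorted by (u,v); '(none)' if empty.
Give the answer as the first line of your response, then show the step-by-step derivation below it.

0-1(w=4) 2-4(w=2)

step 1: add edge 2-4 (w=2); MST = {2-4(w=2)}
step 2: add edge 0-1 (w=4); MST = {0-1(w=4) 2-4(w=2)}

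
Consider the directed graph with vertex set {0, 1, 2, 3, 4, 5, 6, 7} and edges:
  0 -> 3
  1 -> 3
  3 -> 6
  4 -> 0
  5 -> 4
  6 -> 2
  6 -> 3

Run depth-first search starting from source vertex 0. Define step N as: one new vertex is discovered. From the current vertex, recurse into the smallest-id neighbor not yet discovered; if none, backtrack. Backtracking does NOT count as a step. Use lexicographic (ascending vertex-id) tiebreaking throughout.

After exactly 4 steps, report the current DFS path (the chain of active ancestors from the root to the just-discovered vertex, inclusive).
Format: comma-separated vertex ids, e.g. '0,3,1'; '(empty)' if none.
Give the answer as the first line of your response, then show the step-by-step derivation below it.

0,3,6,2

step 1: discover 0; path=0; order=0
step 2: discover 3; path=0>3; order=0,3
step 3: discover 6; path=0>3>6; order=0,3,6
step 4: discover 2; path=0>3>6>2; order=0,3,6,2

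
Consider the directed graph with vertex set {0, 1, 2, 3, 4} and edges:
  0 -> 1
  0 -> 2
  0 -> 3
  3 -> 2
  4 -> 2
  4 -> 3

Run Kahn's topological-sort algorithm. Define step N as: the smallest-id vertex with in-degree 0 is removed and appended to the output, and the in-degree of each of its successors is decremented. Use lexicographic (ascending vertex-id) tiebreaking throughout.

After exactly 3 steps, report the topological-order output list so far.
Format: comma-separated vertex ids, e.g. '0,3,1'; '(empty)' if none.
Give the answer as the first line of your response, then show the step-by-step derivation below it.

0,1,4

step 1: output 0; order=[0]; indeg=(0,0,2,1,0)
step 2: output 1; order=[0,1]; indeg=(0,0,2,1,0)
step 3: output 4; order=[0,1,4]; indeg=(0,0,1,0,0)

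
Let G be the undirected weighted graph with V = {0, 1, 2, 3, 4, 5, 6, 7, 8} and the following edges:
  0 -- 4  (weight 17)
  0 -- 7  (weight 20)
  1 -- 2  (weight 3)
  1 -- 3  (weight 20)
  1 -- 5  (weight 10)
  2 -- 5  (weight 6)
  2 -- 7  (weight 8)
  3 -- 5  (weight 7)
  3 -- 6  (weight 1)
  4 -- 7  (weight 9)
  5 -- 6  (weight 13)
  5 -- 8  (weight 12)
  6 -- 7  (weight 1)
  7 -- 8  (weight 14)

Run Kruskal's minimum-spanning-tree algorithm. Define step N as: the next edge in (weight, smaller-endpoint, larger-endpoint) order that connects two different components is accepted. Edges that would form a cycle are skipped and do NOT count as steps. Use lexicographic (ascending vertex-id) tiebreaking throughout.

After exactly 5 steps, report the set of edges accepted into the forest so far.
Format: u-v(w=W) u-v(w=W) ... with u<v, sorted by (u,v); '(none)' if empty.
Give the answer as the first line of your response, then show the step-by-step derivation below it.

1-2(w=3) 2-5(w=6) 3-5(w=7) 3-6(w=1) 6-7(w=1)

step 1: add edge 3-6 (w=1); MST = {3-6(w=1)}
step 2: add edge 6-7 (w=1); MST = {3-6(w=1) 6-7(w=1)}
step 3: add edge 1-2 (w=3); MST = {1-2(w=3) 3-6(w=1) 6-7(w=1)}
step 4: add edge 2-5 (w=6); MST = {1-2(w=3) 2-5(w=6) 3-6(w=1) 6-7(w=1)}
step 5: add edge 3-5 (w=7); MST = {1-2(w=3) 2-5(w=6) 3-5(w=7) 3-6(w=1) 6-7(w=1)}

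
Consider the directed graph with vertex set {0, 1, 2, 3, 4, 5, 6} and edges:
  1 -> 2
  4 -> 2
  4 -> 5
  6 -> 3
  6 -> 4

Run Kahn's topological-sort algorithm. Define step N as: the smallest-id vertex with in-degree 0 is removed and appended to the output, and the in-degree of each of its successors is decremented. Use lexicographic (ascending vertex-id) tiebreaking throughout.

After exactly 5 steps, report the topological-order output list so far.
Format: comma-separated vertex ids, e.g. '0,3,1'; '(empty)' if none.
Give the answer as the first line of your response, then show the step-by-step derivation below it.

0,1,6,3,4

step 1: output 0; order=[0]; indeg=(0,0,2,1,1,1,0)
step 2: output 1; order=[0,1]; indeg=(0,0,1,1,1,1,0)
step 3: output 6; order=[0,1,6]; indeg=(0,0,1,0,0,1,0)
step 4: output 3; order=[0,1,6,3]; indeg=(0,0,1,0,0,1,0)
step 5: output 4; order=[0,1,6,3,4]; indeg=(0,0,0,0,0,0,0)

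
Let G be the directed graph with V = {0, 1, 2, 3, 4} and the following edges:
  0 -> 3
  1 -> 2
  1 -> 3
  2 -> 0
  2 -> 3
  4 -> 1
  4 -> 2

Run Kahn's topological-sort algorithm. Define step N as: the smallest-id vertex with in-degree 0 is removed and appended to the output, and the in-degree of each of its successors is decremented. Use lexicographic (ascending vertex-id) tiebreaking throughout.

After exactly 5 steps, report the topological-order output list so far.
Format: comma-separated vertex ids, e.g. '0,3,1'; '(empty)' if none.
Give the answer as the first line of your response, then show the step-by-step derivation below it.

4,1,2,0,3

step 1: output 4; order=[4]; indeg=(1,0,1,3,0)
step 2: output 1; order=[4,1]; indeg=(1,0,0,2,0)
step 3: output 2; order=[4,1,2]; indeg=(0,0,0,1,0)
step 4: output 0; order=[4,1,2,0]; indeg=(0,0,0,0,0)
step 5: output 3; order=[4,1,2,0,3]; indeg=(0,0,0,0,0)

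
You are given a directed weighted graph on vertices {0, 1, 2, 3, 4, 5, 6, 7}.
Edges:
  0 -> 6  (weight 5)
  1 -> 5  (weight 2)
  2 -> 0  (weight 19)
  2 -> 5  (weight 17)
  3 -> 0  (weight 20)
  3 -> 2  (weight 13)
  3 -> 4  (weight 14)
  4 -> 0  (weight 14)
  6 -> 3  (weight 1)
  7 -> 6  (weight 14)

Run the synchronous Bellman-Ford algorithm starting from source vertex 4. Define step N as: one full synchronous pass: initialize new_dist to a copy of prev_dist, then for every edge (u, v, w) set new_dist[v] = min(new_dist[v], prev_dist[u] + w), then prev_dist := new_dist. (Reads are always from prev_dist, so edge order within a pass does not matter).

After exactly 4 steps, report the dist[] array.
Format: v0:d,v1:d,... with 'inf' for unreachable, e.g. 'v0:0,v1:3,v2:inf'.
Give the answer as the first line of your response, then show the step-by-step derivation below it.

v0:14,v1:inf,v2:33,v3:20,v4:0,v5:inf,v6:19,v7:inf

step 1: dist = v0:14,v1:inf,v2:inf,v3:inf,v4:0,v5:inf,v6:inf,v7:inf
step 2: dist = v0:14,v1:inf,v2:inf,v3:inf,v4:0,v5:inf,v6:19,v7:inf
step 3: dist = v0:14,v1:inf,v2:inf,v3:20,v4:0,v5:inf,v6:19,v7:inf
step 4: dist = v0:14,v1:inf,v2:33,v3:20,v4:0,v5:inf,v6:19,v7:inf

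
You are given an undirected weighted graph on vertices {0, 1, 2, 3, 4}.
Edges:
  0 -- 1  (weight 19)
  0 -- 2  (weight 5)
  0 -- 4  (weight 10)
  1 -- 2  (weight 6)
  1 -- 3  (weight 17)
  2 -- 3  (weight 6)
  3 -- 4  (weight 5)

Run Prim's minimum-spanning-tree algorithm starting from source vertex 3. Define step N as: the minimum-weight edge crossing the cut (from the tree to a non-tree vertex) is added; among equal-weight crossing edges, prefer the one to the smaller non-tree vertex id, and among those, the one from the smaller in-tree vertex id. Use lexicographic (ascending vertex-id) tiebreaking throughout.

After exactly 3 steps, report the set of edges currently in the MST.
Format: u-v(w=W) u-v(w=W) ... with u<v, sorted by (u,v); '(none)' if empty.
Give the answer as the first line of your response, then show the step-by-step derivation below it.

0-2(w=5) 2-3(w=6) 3-4(w=5)

step 1: add edge 3-4 (w=5); MST = {3-4(w=5)}
step 2: add edge 2-3 (w=6); MST = {2-3(w=6) 3-4(w=5)}
step 3: add edge 0-2 (w=5); MST = {0-2(w=5) 2-3(w=6) 3-4(w=5)}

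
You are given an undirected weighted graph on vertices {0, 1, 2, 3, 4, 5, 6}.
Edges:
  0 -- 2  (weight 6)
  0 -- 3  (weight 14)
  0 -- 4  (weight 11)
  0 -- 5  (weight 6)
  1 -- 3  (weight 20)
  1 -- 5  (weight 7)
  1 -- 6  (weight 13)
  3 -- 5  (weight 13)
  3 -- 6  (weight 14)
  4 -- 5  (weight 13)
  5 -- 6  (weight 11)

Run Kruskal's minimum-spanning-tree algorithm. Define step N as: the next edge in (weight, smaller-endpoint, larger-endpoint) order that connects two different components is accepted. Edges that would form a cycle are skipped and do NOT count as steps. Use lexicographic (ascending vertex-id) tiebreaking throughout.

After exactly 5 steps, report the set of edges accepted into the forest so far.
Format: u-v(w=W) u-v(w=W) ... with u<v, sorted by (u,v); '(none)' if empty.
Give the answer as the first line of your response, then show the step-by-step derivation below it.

0-2(w=6) 0-4(w=11) 0-5(w=6) 1-5(w=7) 5-6(w=11)

step 1: add edge 0-2 (w=6); MST = {0-2(w=6)}
step 2: add edge 0-5 (w=6); MST = {0-2(w=6) 0-5(w=6)}
step 3: add edge 1-5 (w=7); MST = {0-2(w=6) 0-5(w=6) 1-5(w=7)}
step 4: add edge 0-4 (w=11); MST = {0-2(w=6) 0-4(w=11) 0-5(w=6) 1-5(w=7)}
step 5: add edge 5-6 (w=11); MST = {0-2(w=6) 0-4(w=11) 0-5(w=6) 1-5(w=7) 5-6(w=11)}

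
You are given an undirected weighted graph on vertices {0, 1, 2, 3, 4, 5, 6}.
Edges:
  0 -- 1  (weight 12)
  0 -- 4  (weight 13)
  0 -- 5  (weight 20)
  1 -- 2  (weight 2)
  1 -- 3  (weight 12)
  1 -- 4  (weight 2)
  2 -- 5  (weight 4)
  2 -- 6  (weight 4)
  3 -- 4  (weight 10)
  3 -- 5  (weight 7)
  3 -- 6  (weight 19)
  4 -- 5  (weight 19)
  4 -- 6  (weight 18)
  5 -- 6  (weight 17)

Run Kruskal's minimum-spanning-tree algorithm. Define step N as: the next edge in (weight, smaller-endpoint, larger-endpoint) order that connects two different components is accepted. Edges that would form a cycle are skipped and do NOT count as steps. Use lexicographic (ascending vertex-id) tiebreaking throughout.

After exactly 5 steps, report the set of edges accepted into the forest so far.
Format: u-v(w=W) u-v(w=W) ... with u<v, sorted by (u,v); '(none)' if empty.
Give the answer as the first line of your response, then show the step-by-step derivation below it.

1-2(w=2) 1-4(w=2) 2-5(w=4) 2-6(w=4) 3-5(w=7)

step 1: add edge 1-2 (w=2); MST = {1-2(w=2)}
step 2: add edge 1-4 (w=2); MST = {1-2(w=2) 1-4(w=2)}
step 3: add edge 2-5 (w=4); MST = {1-2(w=2) 1-4(w=2) 2-5(w=4)}
step 4: add edge 2-6 (w=4); MST = {1-2(w=2) 1-4(w=2) 2-5(w=4) 2-6(w=4)}
step 5: add edge 3-5 (w=7); MST = {1-2(w=2) 1-4(w=2) 2-5(w=4) 2-6(w=4) 3-5(w=7)}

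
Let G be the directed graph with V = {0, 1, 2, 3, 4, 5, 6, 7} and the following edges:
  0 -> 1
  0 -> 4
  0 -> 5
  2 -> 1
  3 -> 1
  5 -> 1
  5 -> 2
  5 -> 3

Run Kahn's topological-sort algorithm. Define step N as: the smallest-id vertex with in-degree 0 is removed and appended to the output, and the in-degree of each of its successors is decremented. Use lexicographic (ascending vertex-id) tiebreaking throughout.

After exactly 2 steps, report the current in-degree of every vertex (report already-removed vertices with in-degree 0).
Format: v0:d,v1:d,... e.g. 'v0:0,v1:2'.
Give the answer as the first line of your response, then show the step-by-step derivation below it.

v0:0,v1:3,v2:1,v3:1,v4:0,v5:0,v6:0,v7:0

step 1: output 0; order=[0]; indeg=(0,3,1,1,0,0,0,0)
step 2: output 4; order=[0,4]; indeg=(0,3,1,1,0,0,0,0)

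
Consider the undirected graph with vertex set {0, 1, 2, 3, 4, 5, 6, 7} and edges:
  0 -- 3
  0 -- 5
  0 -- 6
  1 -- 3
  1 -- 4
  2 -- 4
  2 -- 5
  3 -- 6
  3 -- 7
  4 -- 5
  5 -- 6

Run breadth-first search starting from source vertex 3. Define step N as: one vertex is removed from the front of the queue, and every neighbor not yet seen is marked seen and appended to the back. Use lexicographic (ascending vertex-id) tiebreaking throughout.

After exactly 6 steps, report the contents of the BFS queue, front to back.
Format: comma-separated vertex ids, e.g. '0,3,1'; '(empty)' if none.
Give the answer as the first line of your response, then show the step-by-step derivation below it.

4,2

step 1: dequeue 3; queue=[0,1,6,7]; order=3
step 2: dequeue 0; queue=[1,6,7,5]; order=3,0
step 3: dequeue 1; queue=[6,7,5,4]; order=3,0,1
step 4: dequeue 6; queue=[7,5,4]; order=3,0,1,6
step 5: dequeue 7; queue=[5,4]; order=3,0,1,6,7
step 6: dequeue 5; queue=[4,2]; order=3,0,1,6,7,5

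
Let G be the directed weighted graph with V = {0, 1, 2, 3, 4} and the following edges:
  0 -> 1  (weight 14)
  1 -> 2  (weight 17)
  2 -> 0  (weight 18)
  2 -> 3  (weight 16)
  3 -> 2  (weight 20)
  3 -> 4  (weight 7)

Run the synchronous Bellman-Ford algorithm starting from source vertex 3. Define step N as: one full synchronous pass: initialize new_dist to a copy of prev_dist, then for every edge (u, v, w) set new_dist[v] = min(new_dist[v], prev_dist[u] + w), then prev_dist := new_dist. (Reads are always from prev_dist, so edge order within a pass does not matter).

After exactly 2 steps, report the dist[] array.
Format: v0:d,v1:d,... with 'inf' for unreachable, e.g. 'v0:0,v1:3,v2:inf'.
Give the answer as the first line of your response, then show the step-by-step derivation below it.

v0:38,v1:inf,v2:20,v3:0,v4:7

step 1: dist = v0:inf,v1:inf,v2:20,v3:0,v4:7
step 2: dist = v0:38,v1:inf,v2:20,v3:0,v4:7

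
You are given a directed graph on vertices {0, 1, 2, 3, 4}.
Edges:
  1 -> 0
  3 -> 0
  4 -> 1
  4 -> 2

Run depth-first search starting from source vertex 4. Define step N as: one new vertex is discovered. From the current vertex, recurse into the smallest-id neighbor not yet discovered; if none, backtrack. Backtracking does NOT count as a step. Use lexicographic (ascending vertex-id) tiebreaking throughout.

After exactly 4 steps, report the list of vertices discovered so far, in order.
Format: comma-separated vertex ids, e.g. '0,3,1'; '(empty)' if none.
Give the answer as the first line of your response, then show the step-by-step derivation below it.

4,1,0,2

step 1: discover 4; path=4; order=4
step 2: discover 1; path=4>1; order=4,1
step 3: discover 0; path=4>1>0; order=4,1,0
step 4: discover 2; path=4>2; order=4,1,0,2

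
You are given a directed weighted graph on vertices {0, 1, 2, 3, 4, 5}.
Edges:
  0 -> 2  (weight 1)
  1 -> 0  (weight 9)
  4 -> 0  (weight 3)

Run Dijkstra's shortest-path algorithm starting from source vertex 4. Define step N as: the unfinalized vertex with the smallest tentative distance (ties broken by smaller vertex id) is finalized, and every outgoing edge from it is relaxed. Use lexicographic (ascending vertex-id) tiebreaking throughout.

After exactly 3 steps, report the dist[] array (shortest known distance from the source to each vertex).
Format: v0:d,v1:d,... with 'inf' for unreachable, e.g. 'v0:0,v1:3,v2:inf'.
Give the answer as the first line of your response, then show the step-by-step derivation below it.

v0:3,v1:inf,v2:4,v3:inf,v4:0,v5:inf

step 1: dist = v0:3,v1:inf,v2:inf,v3:inf,v4:0,v5:inf
step 2: dist = v0:3,v1:inf,v2:4,v3:inf,v4:0,v5:inf
step 3: dist = v0:3,v1:inf,v2:4,v3:inf,v4:0,v5:inf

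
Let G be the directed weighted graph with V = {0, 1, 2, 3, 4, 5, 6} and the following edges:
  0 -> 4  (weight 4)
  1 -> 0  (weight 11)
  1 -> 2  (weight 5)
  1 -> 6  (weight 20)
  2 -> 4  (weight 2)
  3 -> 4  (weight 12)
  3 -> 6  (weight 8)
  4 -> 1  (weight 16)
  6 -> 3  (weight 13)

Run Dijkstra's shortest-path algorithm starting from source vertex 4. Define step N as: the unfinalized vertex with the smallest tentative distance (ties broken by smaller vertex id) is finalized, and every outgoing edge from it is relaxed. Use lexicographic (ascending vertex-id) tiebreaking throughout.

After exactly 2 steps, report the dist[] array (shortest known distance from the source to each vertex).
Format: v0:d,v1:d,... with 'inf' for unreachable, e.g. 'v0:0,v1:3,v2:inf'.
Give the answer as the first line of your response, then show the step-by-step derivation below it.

v0:27,v1:16,v2:21,v3:inf,v4:0,v5:inf,v6:36

step 1: dist = v0:inf,v1:16,v2:inf,v3:inf,v4:0,v5:inf,v6:inf
step 2: dist = v0:27,v1:16,v2:21,v3:inf,v4:0,v5:inf,v6:36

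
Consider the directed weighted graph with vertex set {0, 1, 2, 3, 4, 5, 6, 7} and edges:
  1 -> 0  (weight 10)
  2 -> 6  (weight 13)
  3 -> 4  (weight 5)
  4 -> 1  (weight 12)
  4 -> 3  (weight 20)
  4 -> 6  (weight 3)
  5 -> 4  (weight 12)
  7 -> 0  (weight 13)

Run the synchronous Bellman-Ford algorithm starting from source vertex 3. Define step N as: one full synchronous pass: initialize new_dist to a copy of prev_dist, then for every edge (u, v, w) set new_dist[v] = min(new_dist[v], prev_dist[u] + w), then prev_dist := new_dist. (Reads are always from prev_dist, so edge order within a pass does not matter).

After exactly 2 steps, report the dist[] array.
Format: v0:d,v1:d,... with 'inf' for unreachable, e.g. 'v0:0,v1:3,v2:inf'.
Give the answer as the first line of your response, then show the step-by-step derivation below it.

v0:inf,v1:17,v2:inf,v3:0,v4:5,v5:inf,v6:8,v7:inf

step 1: dist = v0:inf,v1:inf,v2:inf,v3:0,v4:5,v5:inf,v6:inf,v7:inf
step 2: dist = v0:inf,v1:17,v2:inf,v3:0,v4:5,v5:inf,v6:8,v7:inf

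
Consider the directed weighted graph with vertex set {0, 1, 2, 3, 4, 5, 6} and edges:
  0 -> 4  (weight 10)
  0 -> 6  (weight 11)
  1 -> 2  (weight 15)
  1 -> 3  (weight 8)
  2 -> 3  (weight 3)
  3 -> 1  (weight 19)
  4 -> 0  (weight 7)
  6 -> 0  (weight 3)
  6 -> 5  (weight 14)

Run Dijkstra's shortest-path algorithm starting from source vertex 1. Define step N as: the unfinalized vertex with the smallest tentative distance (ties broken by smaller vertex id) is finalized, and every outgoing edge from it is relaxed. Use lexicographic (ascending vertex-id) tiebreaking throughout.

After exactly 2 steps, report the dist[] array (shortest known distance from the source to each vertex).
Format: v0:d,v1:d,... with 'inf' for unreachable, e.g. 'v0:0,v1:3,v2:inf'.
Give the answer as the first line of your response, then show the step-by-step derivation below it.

v0:inf,v1:0,v2:15,v3:8,v4:inf,v5:inf,v6:inf

step 1: dist = v0:inf,v1:0,v2:15,v3:8,v4:inf,v5:inf,v6:inf
step 2: dist = v0:inf,v1:0,v2:15,v3:8,v4:inf,v5:inf,v6:inf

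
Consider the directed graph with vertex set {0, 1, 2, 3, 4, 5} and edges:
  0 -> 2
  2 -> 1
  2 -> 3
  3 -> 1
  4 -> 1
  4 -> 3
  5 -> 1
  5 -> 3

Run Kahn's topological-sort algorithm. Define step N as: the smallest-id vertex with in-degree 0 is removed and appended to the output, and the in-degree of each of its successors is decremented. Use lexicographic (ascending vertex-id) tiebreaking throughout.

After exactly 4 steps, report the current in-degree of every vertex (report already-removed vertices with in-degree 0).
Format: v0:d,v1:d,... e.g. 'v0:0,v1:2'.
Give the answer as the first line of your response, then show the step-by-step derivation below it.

v0:0,v1:1,v2:0,v3:0,v4:0,v5:0

step 1: output 0; order=[0]; indeg=(0,4,0,3,0,0)
step 2: output 2; order=[0,2]; indeg=(0,3,0,2,0,0)
step 3: output 4; order=[0,2,4]; indeg=(0,2,0,1,0,0)
step 4: output 5; order=[0,2,4,5]; indeg=(0,1,0,0,0,0)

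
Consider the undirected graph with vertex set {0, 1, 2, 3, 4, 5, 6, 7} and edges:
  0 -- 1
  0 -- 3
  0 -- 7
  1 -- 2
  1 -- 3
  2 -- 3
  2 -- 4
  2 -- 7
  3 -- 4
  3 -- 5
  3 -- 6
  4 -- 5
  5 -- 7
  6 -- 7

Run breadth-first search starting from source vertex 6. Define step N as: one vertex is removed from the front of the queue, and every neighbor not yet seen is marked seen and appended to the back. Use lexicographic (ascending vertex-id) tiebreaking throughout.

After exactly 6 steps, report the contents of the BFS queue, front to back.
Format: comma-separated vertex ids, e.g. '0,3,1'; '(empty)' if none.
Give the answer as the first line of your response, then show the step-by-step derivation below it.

4,5

step 1: dequeue 6; queue=[3,7]; order=6
step 2: dequeue 3; queue=[7,0,1,2,4,5]; order=6,3
step 3: dequeue 7; queue=[0,1,2,4,5]; order=6,3,7
step 4: dequeue 0; queue=[1,2,4,5]; order=6,3,7,0
step 5: dequeue 1; queue=[2,4,5]; order=6,3,7,0,1
step 6: dequeue 2; queue=[4,5]; order=6,3,7,0,1,2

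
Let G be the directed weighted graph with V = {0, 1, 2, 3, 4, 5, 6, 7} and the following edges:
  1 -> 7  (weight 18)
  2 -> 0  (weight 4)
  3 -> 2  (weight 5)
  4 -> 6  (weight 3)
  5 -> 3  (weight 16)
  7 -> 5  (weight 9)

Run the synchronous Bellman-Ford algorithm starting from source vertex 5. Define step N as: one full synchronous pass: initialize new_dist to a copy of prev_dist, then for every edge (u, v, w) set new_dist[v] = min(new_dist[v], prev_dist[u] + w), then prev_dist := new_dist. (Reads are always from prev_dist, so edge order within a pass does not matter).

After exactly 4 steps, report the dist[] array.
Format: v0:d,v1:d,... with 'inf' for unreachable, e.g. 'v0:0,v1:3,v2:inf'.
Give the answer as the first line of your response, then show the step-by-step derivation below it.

v0:25,v1:inf,v2:21,v3:16,v4:inf,v5:0,v6:inf,v7:inf

step 1: dist = v0:inf,v1:inf,v2:inf,v3:16,v4:inf,v5:0,v6:inf,v7:inf
step 2: dist = v0:inf,v1:inf,v2:21,v3:16,v4:inf,v5:0,v6:inf,v7:inf
step 3: dist = v0:25,v1:inf,v2:21,v3:16,v4:inf,v5:0,v6:inf,v7:inf
step 4: dist = v0:25,v1:inf,v2:21,v3:16,v4:inf,v5:0,v6:inf,v7:inf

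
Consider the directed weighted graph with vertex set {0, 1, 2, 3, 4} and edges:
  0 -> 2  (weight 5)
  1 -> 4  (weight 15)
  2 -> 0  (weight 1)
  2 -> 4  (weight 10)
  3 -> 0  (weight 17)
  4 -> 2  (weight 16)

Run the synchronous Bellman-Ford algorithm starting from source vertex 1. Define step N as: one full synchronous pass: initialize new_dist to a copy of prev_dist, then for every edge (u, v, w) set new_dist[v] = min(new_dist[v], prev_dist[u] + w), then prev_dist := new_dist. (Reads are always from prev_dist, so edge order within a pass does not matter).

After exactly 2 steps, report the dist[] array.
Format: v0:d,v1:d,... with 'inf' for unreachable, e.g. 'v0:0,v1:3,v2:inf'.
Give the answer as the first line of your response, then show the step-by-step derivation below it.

v0:inf,v1:0,v2:31,v3:inf,v4:15

step 1: dist = v0:inf,v1:0,v2:inf,v3:inf,v4:15
step 2: dist = v0:inf,v1:0,v2:31,v3:inf,v4:15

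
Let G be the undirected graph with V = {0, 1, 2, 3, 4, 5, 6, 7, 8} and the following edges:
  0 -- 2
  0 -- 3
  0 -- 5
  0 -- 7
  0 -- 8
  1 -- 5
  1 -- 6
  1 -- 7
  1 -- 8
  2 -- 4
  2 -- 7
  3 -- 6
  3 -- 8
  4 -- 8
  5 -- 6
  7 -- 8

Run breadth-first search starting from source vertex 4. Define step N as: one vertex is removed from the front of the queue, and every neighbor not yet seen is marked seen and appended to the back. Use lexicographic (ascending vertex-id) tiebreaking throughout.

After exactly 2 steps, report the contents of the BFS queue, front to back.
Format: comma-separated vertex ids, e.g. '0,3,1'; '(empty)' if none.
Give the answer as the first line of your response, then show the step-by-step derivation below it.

8,0,7

step 1: dequeue 4; queue=[2,8]; order=4
step 2: dequeue 2; queue=[8,0,7]; order=4,2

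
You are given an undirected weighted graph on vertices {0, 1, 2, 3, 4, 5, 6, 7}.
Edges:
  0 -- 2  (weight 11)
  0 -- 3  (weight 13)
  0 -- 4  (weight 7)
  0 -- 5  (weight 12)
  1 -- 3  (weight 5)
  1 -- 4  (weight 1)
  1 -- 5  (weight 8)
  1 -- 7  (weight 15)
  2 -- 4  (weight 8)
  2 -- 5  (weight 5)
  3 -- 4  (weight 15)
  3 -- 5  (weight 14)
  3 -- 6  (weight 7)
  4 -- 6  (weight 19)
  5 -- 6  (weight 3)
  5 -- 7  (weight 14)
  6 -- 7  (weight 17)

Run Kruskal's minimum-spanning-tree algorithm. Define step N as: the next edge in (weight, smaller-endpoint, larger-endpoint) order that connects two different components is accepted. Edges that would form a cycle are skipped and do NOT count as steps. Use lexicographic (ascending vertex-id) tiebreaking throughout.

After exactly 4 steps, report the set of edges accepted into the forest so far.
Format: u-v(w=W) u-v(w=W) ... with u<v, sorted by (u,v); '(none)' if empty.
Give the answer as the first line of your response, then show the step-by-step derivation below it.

1-3(w=5) 1-4(w=1) 2-5(w=5) 5-6(w=3)

step 1: add edge 1-4 (w=1); MST = {1-4(w=1)}
step 2: add edge 5-6 (w=3); MST = {1-4(w=1) 5-6(w=3)}
step 3: add edge 1-3 (w=5); MST = {1-3(w=5) 1-4(w=1) 5-6(w=3)}
step 4: add edge 2-5 (w=5); MST = {1-3(w=5) 1-4(w=1) 2-5(w=5) 5-6(w=3)}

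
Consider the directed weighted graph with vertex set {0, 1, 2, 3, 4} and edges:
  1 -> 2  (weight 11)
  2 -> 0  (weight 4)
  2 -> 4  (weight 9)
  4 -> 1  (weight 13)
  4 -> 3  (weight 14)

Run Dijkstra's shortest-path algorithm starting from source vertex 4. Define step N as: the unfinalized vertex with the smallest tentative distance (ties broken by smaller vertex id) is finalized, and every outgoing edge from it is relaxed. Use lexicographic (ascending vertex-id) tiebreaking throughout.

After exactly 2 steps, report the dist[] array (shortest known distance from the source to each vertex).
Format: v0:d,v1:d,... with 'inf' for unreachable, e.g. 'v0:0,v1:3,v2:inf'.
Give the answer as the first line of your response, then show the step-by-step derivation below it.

v0:inf,v1:13,v2:24,v3:14,v4:0

step 1: dist = v0:inf,v1:13,v2:inf,v3:14,v4:0
step 2: dist = v0:inf,v1:13,v2:24,v3:14,v4:0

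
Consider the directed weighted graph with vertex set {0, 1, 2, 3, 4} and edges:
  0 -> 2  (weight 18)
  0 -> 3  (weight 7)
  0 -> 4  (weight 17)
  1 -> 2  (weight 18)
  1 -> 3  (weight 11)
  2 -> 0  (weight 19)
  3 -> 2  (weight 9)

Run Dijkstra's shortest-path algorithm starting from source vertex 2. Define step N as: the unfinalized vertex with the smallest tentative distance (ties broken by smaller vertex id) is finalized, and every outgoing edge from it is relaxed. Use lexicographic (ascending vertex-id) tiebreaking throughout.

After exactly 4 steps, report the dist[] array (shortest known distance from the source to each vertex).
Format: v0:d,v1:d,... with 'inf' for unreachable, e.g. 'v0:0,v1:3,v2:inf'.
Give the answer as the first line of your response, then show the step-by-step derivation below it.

v0:19,v1:inf,v2:0,v3:26,v4:36

step 1: dist = v0:19,v1:inf,v2:0,v3:inf,v4:inf
step 2: dist = v0:19,v1:inf,v2:0,v3:26,v4:36
step 3: dist = v0:19,v1:inf,v2:0,v3:26,v4:36
step 4: dist = v0:19,v1:inf,v2:0,v3:26,v4:36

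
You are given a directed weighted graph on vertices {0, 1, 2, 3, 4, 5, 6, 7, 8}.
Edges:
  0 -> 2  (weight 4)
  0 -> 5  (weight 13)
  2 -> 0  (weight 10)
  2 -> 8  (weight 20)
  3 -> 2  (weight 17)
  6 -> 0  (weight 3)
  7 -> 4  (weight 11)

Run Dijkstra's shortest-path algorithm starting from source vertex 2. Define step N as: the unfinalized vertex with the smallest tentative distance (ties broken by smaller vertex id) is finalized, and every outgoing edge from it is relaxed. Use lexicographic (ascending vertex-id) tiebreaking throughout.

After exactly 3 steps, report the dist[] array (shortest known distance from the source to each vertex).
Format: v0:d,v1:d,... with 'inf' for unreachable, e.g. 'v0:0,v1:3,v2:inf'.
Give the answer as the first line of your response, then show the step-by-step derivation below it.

v0:10,v1:inf,v2:0,v3:inf,v4:inf,v5:23,v6:inf,v7:inf,v8:20

step 1: dist = v0:10,v1:inf,v2:0,v3:inf,v4:inf,v5:inf,v6:inf,v7:inf,v8:20
step 2: dist = v0:10,v1:inf,v2:0,v3:inf,v4:inf,v5:23,v6:inf,v7:inf,v8:20
step 3: dist = v0:10,v1:inf,v2:0,v3:inf,v4:inf,v5:23,v6:inf,v7:inf,v8:20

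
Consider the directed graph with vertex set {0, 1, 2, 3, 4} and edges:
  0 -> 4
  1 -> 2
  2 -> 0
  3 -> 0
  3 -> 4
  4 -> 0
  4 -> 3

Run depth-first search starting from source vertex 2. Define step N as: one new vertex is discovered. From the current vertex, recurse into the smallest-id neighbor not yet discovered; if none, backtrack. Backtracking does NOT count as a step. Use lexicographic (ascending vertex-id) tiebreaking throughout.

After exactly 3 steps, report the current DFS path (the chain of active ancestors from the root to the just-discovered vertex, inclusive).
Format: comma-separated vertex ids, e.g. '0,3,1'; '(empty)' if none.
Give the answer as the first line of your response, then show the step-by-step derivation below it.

2,0,4

step 1: discover 2; path=2; order=2
step 2: discover 0; path=2>0; order=2,0
step 3: discover 4; path=2>0>4; order=2,0,4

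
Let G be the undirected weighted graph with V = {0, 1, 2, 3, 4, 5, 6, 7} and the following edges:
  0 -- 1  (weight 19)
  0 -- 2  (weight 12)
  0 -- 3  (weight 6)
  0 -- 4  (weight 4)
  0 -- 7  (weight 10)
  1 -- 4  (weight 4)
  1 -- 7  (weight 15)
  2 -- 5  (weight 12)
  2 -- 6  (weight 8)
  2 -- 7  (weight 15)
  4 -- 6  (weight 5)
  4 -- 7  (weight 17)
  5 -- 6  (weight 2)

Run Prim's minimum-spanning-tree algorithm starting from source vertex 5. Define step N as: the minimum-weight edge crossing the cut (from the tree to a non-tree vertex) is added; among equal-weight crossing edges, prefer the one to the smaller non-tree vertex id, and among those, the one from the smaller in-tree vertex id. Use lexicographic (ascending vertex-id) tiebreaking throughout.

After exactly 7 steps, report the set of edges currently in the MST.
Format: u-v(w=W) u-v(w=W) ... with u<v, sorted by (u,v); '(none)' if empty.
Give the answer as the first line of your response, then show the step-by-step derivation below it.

0-3(w=6) 0-4(w=4) 0-7(w=10) 1-4(w=4) 2-6(w=8) 4-6(w=5) 5-6(w=2)

step 1: add edge 5-6 (w=2); MST = {5-6(w=2)}
step 2: add edge 4-6 (w=5); MST = {4-6(w=5) 5-6(w=2)}
step 3: add edge 0-4 (w=4); MST = {0-4(w=4) 4-6(w=5) 5-6(w=2)}
step 4: add edge 1-4 (w=4); MST = {0-4(w=4) 1-4(w=4) 4-6(w=5) 5-6(w=2)}
step 5: add edge 0-3 (w=6); MST = {0-3(w=6) 0-4(w=4) 1-4(w=4) 4-6(w=5) 5-6(w=2)}
step 6: add edge 2-6 (w=8); MST = {0-3(w=6) 0-4(w=4) 1-4(w=4) 2-6(w=8) 4-6(w=5) 5-6(w=2)}
step 7: add edge 0-7 (w=10); MST = {0-3(w=6) 0-4(w=4) 0-7(w=10) 1-4(w=4) 2-6(w=8) 4-6(w=5) 5-6(w=2)}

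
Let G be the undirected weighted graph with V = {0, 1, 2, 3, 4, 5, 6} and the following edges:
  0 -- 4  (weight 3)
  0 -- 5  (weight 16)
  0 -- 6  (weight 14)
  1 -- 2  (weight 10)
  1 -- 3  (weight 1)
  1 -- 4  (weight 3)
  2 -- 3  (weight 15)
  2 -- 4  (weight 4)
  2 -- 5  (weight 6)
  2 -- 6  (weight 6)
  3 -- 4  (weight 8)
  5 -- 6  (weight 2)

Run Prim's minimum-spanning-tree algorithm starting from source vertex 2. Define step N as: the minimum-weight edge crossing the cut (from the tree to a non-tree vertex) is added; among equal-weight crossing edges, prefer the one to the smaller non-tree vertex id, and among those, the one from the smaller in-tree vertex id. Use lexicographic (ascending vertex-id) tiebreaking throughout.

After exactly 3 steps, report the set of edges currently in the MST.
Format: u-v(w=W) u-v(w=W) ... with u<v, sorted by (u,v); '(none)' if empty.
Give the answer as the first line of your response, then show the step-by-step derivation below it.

0-4(w=3) 1-4(w=3) 2-4(w=4)

step 1: add edge 2-4 (w=4); MST = {2-4(w=4)}
step 2: add edge 0-4 (w=3); MST = {0-4(w=3) 2-4(w=4)}
step 3: add edge 1-4 (w=3); MST = {0-4(w=3) 1-4(w=3) 2-4(w=4)}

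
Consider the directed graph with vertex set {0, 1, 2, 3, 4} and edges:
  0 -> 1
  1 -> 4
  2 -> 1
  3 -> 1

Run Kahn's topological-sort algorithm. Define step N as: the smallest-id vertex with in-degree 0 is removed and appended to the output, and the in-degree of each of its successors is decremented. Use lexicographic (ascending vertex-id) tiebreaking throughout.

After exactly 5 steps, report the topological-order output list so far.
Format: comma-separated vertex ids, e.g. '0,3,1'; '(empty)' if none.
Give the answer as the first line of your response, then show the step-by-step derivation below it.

0,2,3,1,4

step 1: output 0; order=[0]; indeg=(0,2,0,0,1)
step 2: output 2; order=[0,2]; indeg=(0,1,0,0,1)
step 3: output 3; order=[0,2,3]; indeg=(0,0,0,0,1)
step 4: output 1; order=[0,2,3,1]; indeg=(0,0,0,0,0)
step 5: output 4; order=[0,2,3,1,4]; indeg=(0,0,0,0,0)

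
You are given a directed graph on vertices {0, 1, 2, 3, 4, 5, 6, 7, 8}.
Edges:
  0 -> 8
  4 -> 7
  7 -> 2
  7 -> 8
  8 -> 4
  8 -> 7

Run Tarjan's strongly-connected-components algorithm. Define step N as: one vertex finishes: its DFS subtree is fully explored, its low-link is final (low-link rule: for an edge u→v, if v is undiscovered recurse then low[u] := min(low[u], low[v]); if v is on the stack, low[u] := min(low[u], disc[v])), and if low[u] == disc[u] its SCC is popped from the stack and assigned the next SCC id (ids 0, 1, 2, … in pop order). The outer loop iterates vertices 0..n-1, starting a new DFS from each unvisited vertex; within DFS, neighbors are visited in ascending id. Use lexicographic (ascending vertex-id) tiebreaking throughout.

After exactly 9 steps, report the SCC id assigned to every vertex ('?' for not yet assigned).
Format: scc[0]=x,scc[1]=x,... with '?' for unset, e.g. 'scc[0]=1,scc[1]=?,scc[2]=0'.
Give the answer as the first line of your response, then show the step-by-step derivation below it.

scc[0]=2,scc[1]=3,scc[2]=0,scc[3]=4,scc[4]=1,scc[5]=5,scc[6]=6,scc[7]=1,scc[8]=1

step 1: low=(low[0]=0,low[1]=?,low[2]=4,low[3]=?,low[4]=2,low[5]=?,low[6]=?,low[7]=3,low[8]=1); scc=(scc[0]=?,scc[1]=?,scc[2]=0,scc[3]=?,scc[4]=?,scc[5]=?,scc[6]=?,scc[7]=?,scc[8]=?)
step 2: low=(low[0]=0,low[1]=?,low[2]=4,low[3]=?,low[4]=2,low[5]=?,low[6]=?,low[7]=1,low[8]=1); scc=(scc[0]=?,scc[1]=?,scc[2]=0,scc[3]=?,scc[4]=?,scc[5]=?,scc[6]=?,scc[7]=?,scc[8]=?)
step 3: low=(low[0]=0,low[1]=?,low[2]=4,low[3]=?,low[4]=1,low[5]=?,low[6]=?,low[7]=1,low[8]=1); scc=(scc[0]=?,scc[1]=?,scc[2]=0,scc[3]=?,scc[4]=?,scc[5]=?,scc[6]=?,scc[7]=?,scc[8]=?)
step 4: low=(low[0]=0,low[1]=?,low[2]=4,low[3]=?,low[4]=1,low[5]=?,low[6]=?,low[7]=1,low[8]=1); scc=(scc[0]=?,scc[1]=?,scc[2]=0,scc[3]=?,scc[4]=1,scc[5]=?,scc[6]=?,scc[7]=1,scc[8]=1)
step 5: low=(low[0]=0,low[1]=?,low[2]=4,low[3]=?,low[4]=1,low[5]=?,low[6]=?,low[7]=1,low[8]=1); scc=(scc[0]=2,scc[1]=?,scc[2]=0,scc[3]=?,scc[4]=1,scc[5]=?,scc[6]=?,scc[7]=1,scc[8]=1)
step 6: low=(low[0]=0,low[1]=5,low[2]=4,low[3]=?,low[4]=1,low[5]=?,low[6]=?,low[7]=1,low[8]=1); scc=(scc[0]=2,scc[1]=3,scc[2]=0,scc[3]=?,scc[4]=1,scc[5]=?,scc[6]=?,scc[7]=1,scc[8]=1)
step 7: low=(low[0]=0,low[1]=5,low[2]=4,low[3]=6,low[4]=1,low[5]=?,low[6]=?,low[7]=1,low[8]=1); scc=(scc[0]=2,scc[1]=3,scc[2]=0,scc[3]=4,scc[4]=1,scc[5]=?,scc[6]=?,scc[7]=1,scc[8]=1)
step 8: low=(low[0]=0,low[1]=5,low[2]=4,low[3]=6,low[4]=1,low[5]=7,low[6]=?,low[7]=1,low[8]=1); scc=(scc[0]=2,scc[1]=3,scc[2]=0,scc[3]=4,scc[4]=1,scc[5]=5,scc[6]=?,scc[7]=1,scc[8]=1)
step 9: low=(low[0]=0,low[1]=5,low[2]=4,low[3]=6,low[4]=1,low[5]=7,low[6]=8,low[7]=1,low[8]=1); scc=(scc[0]=2,scc[1]=3,scc[2]=0,scc[3]=4,scc[4]=1,scc[5]=5,scc[6]=6,scc[7]=1,scc[8]=1)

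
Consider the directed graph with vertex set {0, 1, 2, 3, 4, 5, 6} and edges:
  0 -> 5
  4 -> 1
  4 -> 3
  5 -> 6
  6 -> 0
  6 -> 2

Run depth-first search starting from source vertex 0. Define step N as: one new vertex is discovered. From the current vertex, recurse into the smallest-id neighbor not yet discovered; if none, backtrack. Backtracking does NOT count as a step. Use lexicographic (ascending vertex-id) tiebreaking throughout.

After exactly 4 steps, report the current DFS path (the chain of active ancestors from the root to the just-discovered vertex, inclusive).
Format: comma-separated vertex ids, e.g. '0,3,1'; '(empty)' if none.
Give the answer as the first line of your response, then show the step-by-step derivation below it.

0,5,6,2

step 1: discover 0; path=0; order=0
step 2: discover 5; path=0>5; order=0,5
step 3: discover 6; path=0>5>6; order=0,5,6
step 4: discover 2; path=0>5>6>2; order=0,5,6,2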